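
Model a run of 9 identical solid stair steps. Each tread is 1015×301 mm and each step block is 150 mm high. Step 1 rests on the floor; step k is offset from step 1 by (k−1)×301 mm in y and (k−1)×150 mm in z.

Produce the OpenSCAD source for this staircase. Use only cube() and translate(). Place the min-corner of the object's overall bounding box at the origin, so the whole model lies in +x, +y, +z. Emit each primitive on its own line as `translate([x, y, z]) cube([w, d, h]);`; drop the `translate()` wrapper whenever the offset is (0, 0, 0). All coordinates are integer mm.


cube([1015, 301, 150]);
translate([0, 301, 150]) cube([1015, 301, 150]);
translate([0, 602, 300]) cube([1015, 301, 150]);
translate([0, 903, 450]) cube([1015, 301, 150]);
translate([0, 1204, 600]) cube([1015, 301, 150]);
translate([0, 1505, 750]) cube([1015, 301, 150]);
translate([0, 1806, 900]) cube([1015, 301, 150]);
translate([0, 2107, 1050]) cube([1015, 301, 150]);
translate([0, 2408, 1200]) cube([1015, 301, 150]);


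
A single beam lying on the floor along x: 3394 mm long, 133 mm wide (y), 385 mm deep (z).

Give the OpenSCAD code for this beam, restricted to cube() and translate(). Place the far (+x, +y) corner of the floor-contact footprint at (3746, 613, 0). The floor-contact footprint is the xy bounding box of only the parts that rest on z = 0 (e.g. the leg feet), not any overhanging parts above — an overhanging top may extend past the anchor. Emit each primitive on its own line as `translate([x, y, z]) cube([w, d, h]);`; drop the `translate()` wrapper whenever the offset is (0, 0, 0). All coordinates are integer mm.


translate([352, 480, 0]) cube([3394, 133, 385]);


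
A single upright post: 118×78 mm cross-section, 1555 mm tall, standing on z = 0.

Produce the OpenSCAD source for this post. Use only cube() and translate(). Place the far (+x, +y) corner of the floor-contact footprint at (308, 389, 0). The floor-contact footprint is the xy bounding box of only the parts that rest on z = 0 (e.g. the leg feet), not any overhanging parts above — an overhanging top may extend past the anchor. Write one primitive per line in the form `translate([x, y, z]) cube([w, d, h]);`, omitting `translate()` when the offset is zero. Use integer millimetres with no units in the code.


translate([190, 311, 0]) cube([118, 78, 1555]);


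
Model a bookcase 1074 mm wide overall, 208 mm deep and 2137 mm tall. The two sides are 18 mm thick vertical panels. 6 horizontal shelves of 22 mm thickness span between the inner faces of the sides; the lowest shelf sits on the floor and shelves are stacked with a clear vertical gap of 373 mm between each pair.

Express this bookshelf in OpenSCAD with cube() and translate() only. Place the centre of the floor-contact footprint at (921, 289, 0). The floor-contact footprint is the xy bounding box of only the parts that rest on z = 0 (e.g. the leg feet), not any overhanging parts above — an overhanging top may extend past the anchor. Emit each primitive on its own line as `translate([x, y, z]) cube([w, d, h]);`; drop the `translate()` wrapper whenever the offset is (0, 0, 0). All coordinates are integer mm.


translate([384, 185, 0]) cube([18, 208, 2137]);
translate([1440, 185, 0]) cube([18, 208, 2137]);
translate([402, 185, 0]) cube([1038, 208, 22]);
translate([402, 185, 395]) cube([1038, 208, 22]);
translate([402, 185, 790]) cube([1038, 208, 22]);
translate([402, 185, 1185]) cube([1038, 208, 22]);
translate([402, 185, 1580]) cube([1038, 208, 22]);
translate([402, 185, 1975]) cube([1038, 208, 22]);


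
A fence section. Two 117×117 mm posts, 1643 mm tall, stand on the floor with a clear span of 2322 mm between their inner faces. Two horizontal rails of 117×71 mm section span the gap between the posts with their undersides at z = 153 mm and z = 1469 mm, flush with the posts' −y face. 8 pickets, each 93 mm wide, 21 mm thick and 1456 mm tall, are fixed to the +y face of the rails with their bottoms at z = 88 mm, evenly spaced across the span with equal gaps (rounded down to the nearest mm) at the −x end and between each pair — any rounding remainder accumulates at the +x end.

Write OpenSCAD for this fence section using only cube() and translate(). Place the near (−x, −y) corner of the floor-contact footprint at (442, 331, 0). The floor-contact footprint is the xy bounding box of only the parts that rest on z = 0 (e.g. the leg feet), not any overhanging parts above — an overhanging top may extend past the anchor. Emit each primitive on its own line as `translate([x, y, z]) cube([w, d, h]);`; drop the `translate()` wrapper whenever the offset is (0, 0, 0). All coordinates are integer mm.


translate([442, 331, 0]) cube([117, 117, 1643]);
translate([2881, 331, 0]) cube([117, 117, 1643]);
translate([559, 331, 153]) cube([2322, 117, 71]);
translate([559, 331, 1469]) cube([2322, 117, 71]);
translate([734, 448, 88]) cube([93, 21, 1456]);
translate([1002, 448, 88]) cube([93, 21, 1456]);
translate([1270, 448, 88]) cube([93, 21, 1456]);
translate([1538, 448, 88]) cube([93, 21, 1456]);
translate([1806, 448, 88]) cube([93, 21, 1456]);
translate([2074, 448, 88]) cube([93, 21, 1456]);
translate([2342, 448, 88]) cube([93, 21, 1456]);
translate([2610, 448, 88]) cube([93, 21, 1456]);


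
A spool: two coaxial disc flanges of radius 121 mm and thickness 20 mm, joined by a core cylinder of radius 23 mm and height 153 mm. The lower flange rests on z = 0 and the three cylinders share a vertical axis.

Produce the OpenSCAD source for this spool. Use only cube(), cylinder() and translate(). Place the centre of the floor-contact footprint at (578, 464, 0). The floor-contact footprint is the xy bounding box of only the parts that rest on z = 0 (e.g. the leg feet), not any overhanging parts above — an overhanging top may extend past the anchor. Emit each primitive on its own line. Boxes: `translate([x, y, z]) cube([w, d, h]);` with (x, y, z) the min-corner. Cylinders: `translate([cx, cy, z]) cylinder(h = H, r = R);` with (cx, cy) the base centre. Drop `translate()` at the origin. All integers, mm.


translate([578, 464, 0]) cylinder(h = 20, r = 121);
translate([578, 464, 20]) cylinder(h = 153, r = 23);
translate([578, 464, 173]) cylinder(h = 20, r = 121);


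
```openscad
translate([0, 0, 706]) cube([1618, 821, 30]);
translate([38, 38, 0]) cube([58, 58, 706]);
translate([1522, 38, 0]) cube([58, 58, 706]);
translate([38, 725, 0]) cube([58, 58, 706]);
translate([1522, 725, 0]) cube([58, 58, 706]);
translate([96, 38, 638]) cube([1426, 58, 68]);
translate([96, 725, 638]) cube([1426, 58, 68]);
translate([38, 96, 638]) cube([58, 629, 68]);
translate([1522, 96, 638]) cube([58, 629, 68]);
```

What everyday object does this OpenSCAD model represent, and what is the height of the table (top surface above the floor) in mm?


A table. The table height is 736 mm.

A 1618×821×30 slab sits at z = 706 on four 58 mm square posts — a table. The top surface is at 706 + 30 = 736 mm.


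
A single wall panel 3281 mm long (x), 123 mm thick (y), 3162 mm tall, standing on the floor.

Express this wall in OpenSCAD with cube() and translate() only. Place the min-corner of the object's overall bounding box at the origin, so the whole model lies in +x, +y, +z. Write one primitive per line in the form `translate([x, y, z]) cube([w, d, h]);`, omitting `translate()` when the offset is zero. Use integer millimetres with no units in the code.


cube([3281, 123, 3162]);


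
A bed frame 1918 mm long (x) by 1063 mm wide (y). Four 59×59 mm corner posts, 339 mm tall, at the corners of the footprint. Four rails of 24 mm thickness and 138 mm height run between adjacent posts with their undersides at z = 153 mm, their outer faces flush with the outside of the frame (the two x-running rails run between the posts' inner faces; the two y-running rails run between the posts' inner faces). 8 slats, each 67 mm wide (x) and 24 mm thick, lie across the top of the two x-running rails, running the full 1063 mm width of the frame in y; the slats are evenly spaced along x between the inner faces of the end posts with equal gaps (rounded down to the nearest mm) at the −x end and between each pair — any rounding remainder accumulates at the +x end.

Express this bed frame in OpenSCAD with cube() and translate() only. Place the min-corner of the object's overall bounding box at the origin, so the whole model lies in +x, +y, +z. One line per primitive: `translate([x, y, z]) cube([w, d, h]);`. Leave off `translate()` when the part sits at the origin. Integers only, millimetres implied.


cube([59, 59, 339]);
translate([0, 1004, 0]) cube([59, 59, 339]);
translate([1859, 0, 0]) cube([59, 59, 339]);
translate([1859, 1004, 0]) cube([59, 59, 339]);
translate([59, 0, 153]) cube([1800, 24, 138]);
translate([59, 1039, 153]) cube([1800, 24, 138]);
translate([0, 59, 153]) cube([24, 945, 138]);
translate([1894, 59, 153]) cube([24, 945, 138]);
translate([199, 0, 291]) cube([67, 1063, 24]);
translate([406, 0, 291]) cube([67, 1063, 24]);
translate([613, 0, 291]) cube([67, 1063, 24]);
translate([820, 0, 291]) cube([67, 1063, 24]);
translate([1027, 0, 291]) cube([67, 1063, 24]);
translate([1234, 0, 291]) cube([67, 1063, 24]);
translate([1441, 0, 291]) cube([67, 1063, 24]);
translate([1648, 0, 291]) cube([67, 1063, 24]);


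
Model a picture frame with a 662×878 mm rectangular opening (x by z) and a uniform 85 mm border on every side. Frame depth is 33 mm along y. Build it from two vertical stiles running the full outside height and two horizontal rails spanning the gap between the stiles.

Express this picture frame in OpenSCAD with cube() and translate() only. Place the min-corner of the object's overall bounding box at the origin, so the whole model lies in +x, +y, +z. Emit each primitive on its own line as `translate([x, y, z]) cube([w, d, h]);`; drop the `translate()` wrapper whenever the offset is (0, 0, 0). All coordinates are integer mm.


cube([85, 33, 1048]);
translate([747, 0, 0]) cube([85, 33, 1048]);
translate([85, 0, 0]) cube([662, 33, 85]);
translate([85, 0, 963]) cube([662, 33, 85]);


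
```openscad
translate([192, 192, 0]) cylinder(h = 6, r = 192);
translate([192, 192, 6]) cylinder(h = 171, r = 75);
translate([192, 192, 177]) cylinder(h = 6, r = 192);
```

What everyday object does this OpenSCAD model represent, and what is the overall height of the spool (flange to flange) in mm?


A spool. The overall height is 183 mm.

Three coaxial cylinders, large–small–large — a spool. Two 6 mm flanges and a 171 mm core give 6 + 171 + 6 = 183 mm.


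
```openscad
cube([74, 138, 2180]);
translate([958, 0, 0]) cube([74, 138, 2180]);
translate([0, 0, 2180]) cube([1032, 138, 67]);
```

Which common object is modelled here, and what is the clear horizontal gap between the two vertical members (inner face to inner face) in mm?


A door frame. The clear opening width is 884 mm.

Two 2180 mm tall posts with a header on top — a door frame. The left jamb is 74 mm wide at x = 0; the right jamb starts at x = 958. The clear opening is 958 − 74 = 884 mm.


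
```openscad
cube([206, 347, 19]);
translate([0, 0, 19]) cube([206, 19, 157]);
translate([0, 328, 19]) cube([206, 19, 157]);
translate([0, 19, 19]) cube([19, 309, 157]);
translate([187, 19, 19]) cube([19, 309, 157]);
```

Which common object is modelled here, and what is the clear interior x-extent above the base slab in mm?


An open box. The internal width is 168 mm.

A 206×347 base slab with four walls standing on it — an open box. The base is 206 mm wide and the walls are 19 mm thick, so the internal width is 206 − 2 × 19 = 168 mm.


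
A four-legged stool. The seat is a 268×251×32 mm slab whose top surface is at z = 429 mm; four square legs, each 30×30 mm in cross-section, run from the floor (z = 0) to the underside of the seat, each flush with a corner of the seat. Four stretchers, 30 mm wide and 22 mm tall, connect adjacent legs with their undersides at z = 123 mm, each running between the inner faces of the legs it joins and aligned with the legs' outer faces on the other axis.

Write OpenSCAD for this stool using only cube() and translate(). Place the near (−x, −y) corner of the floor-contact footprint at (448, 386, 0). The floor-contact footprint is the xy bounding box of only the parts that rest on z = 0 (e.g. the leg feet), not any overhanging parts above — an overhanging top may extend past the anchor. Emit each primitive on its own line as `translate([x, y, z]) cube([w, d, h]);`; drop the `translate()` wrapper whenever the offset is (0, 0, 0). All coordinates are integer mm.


// leg_h = 429 - 32 = 397
// stretcher span = 268 - 2*30 = 208
translate([448, 386, 397]) cube([268, 251, 32]);
translate([448, 386, 0]) cube([30, 30, 397]);
translate([686, 386, 0]) cube([30, 30, 397]);
translate([448, 607, 0]) cube([30, 30, 397]);
translate([686, 607, 0]) cube([30, 30, 397]);
translate([478, 386, 123]) cube([208, 30, 22]);
translate([478, 607, 123]) cube([208, 30, 22]);
translate([448, 416, 123]) cube([30, 191, 22]);
translate([686, 416, 123]) cube([30, 191, 22]);


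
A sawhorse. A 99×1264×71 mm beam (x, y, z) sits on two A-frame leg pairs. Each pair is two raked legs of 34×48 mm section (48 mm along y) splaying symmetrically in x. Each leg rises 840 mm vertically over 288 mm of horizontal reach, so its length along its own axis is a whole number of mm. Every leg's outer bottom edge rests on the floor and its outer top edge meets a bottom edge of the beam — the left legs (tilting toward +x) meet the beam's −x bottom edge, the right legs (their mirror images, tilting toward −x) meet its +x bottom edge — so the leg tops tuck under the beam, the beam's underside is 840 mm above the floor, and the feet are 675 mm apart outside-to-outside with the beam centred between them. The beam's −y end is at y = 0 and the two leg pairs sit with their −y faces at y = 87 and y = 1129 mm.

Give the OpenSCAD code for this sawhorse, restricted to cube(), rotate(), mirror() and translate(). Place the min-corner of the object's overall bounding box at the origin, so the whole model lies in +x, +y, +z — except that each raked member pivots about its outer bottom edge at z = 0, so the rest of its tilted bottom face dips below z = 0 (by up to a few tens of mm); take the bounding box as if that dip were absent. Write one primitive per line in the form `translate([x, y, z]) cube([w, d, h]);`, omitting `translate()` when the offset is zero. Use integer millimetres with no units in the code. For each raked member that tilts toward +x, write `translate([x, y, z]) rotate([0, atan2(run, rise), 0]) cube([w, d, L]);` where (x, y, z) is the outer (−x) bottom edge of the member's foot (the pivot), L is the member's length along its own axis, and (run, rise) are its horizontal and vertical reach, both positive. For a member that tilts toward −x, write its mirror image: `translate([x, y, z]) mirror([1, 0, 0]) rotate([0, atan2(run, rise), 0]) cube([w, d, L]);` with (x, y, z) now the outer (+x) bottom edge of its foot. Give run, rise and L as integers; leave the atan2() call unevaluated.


translate([288, 0, 840]) cube([99, 1264, 71]);
translate([0, 87, 0]) rotate([0, atan2(288, 840), 0]) cube([34, 48, 888]);
translate([675, 87, 0]) mirror([1, 0, 0]) rotate([0, atan2(288, 840), 0]) cube([34, 48, 888]);
translate([0, 1129, 0]) rotate([0, atan2(288, 840), 0]) cube([34, 48, 888]);
translate([675, 1129, 0]) mirror([1, 0, 0]) rotate([0, atan2(288, 840), 0]) cube([34, 48, 888]);


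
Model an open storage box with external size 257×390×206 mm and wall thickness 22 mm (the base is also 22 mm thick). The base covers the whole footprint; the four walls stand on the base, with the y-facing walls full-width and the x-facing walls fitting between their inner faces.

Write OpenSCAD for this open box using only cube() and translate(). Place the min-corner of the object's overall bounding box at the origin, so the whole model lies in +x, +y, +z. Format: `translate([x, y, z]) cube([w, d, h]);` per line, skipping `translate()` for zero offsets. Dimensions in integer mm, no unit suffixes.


cube([257, 390, 22]);
translate([0, 0, 22]) cube([257, 22, 184]);
translate([0, 368, 22]) cube([257, 22, 184]);
translate([0, 22, 22]) cube([22, 346, 184]);
translate([235, 22, 22]) cube([22, 346, 184]);


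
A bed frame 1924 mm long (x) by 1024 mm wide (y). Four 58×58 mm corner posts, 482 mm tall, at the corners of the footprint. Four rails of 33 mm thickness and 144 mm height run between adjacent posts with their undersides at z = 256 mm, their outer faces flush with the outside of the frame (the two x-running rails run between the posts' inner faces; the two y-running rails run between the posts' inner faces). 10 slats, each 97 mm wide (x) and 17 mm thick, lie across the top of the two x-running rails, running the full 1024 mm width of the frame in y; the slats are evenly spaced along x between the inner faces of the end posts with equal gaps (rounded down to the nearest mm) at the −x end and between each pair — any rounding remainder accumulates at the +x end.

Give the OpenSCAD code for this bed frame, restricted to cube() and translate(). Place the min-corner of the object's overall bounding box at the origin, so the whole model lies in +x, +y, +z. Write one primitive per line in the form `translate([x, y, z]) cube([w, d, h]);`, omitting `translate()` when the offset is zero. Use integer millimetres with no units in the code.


cube([58, 58, 482]);
translate([0, 966, 0]) cube([58, 58, 482]);
translate([1866, 0, 0]) cube([58, 58, 482]);
translate([1866, 966, 0]) cube([58, 58, 482]);
translate([58, 0, 256]) cube([1808, 33, 144]);
translate([58, 991, 256]) cube([1808, 33, 144]);
translate([0, 58, 256]) cube([33, 908, 144]);
translate([1891, 58, 256]) cube([33, 908, 144]);
translate([134, 0, 400]) cube([97, 1024, 17]);
translate([307, 0, 400]) cube([97, 1024, 17]);
translate([480, 0, 400]) cube([97, 1024, 17]);
translate([653, 0, 400]) cube([97, 1024, 17]);
translate([826, 0, 400]) cube([97, 1024, 17]);
translate([999, 0, 400]) cube([97, 1024, 17]);
translate([1172, 0, 400]) cube([97, 1024, 17]);
translate([1345, 0, 400]) cube([97, 1024, 17]);
translate([1518, 0, 400]) cube([97, 1024, 17]);
translate([1691, 0, 400]) cube([97, 1024, 17]);


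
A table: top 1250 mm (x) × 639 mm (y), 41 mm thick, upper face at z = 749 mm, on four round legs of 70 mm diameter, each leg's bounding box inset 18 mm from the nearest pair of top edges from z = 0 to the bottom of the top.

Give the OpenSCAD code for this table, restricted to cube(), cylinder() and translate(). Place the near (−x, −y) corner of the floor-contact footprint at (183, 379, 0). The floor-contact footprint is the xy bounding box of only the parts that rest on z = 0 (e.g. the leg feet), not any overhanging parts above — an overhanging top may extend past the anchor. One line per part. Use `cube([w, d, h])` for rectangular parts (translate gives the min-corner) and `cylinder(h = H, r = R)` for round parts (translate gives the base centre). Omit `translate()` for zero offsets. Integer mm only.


translate([165, 361, 708]) cube([1250, 639, 41]);
translate([218, 414, 0]) cylinder(h = 708, r = 35);
translate([1362, 414, 0]) cylinder(h = 708, r = 35);
translate([218, 947, 0]) cylinder(h = 708, r = 35);
translate([1362, 947, 0]) cylinder(h = 708, r = 35);


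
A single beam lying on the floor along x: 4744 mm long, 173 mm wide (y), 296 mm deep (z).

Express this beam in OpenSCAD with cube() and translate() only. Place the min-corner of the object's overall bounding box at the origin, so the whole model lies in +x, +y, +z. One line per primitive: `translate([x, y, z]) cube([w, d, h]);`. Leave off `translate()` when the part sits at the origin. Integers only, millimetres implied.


cube([4744, 173, 296]);


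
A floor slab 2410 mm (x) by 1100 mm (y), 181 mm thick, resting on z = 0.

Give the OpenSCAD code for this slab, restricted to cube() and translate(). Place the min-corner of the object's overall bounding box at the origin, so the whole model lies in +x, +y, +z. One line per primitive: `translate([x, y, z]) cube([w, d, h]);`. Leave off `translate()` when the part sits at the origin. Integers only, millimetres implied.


cube([2410, 1100, 181]);


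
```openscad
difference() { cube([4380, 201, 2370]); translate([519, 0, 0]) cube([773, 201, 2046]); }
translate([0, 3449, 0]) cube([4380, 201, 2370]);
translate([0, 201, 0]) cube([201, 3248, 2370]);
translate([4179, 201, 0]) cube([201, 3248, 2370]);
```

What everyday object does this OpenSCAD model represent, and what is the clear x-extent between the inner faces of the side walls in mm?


A single room. The interior width is 3978 mm.

Four walls enclosing a rectangle with a door in the front wall — a room. Outside width 4380 minus two 201 mm walls gives 3978 mm.


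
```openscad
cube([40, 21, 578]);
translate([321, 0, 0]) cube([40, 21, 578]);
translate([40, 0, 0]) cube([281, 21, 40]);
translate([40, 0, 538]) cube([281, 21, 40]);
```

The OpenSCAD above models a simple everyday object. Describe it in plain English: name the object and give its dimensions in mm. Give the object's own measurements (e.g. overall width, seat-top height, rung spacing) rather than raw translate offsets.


A rectangular picture frame lying in the x–z plane (depth along y). The opening is 281 mm wide (x) by 498 mm tall (z), surrounded by a border 40 mm wide on all four sides. The frame is 21 mm deep and is made of two full-height vertical stiles with two horizontal rails fitted between them.


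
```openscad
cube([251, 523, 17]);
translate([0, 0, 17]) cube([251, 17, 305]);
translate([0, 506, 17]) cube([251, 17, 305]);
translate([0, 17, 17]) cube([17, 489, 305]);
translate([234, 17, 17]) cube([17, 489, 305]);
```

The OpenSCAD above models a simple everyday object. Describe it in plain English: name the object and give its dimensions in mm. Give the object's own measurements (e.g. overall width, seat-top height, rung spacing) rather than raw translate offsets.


An open-topped rectangular box: outside dimensions 251×523×322 mm, with a uniform wall and base thickness of 17 mm. The base is a full 251×523 slab on the floor; four walls sit on top of the base. The front and back walls (the −y and +y sides) span the full width; the two side walls fit between them.


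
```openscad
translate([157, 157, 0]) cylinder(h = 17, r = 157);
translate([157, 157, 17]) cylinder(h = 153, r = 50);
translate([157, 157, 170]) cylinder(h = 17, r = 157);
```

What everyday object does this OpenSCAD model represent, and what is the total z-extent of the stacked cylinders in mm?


A spool. The overall height is 187 mm.

Three coaxial cylinders, large–small–large — a spool. Two 17 mm flanges and a 153 mm core give 17 + 153 + 17 = 187 mm.


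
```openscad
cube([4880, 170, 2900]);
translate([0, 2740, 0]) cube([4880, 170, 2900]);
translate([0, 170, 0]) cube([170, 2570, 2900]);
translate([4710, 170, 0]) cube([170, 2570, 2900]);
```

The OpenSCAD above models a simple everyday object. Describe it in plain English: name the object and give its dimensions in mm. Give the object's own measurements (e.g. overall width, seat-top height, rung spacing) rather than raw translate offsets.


The wall frame of a small rectangular building: four walls, each 2900 mm tall and 170 mm thick, enclosing a footprint 4880 mm (x) by 2910 mm (y) outside-to-outside, with no floor or roof. The front and back walls (the −y and +y sides) span the full width; the two side walls fit between them.


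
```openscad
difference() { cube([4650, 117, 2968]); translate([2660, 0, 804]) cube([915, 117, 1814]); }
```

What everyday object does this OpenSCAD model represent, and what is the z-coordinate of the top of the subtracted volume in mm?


A wall with a window opening. The window head height is 2618 mm.

A wall with a rectangular opening subtracted — a window. Sill at z = 804, opening 1814 mm tall, so the head is at 804 + 1814 = 2618 mm.


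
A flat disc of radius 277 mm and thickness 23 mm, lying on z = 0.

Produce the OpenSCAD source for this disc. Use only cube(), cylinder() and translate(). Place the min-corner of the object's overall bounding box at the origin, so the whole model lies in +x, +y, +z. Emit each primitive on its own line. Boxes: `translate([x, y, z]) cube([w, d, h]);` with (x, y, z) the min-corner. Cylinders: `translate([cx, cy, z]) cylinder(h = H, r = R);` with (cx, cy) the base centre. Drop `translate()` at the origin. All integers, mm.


translate([277, 277, 0]) cylinder(h = 23, r = 277);


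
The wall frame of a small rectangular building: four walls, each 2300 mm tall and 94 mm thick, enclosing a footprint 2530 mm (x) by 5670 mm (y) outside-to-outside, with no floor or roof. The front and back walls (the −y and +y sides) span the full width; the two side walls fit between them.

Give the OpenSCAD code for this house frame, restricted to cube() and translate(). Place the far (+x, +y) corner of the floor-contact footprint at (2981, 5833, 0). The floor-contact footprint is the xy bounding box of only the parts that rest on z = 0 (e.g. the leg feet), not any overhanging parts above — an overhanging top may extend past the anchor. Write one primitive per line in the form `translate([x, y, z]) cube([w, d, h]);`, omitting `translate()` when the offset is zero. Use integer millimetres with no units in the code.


translate([451, 163, 0]) cube([2530, 94, 2300]);
translate([451, 5739, 0]) cube([2530, 94, 2300]);
translate([451, 257, 0]) cube([94, 5482, 2300]);
translate([2887, 257, 0]) cube([94, 5482, 2300]);


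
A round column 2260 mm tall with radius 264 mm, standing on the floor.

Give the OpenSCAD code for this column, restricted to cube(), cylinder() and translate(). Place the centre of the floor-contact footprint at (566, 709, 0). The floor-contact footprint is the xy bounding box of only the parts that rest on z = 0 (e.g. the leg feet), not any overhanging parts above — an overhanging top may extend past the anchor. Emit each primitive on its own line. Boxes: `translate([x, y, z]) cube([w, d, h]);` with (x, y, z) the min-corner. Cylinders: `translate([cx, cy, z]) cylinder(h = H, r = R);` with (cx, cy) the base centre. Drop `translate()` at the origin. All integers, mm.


translate([566, 709, 0]) cylinder(h = 2260, r = 264);


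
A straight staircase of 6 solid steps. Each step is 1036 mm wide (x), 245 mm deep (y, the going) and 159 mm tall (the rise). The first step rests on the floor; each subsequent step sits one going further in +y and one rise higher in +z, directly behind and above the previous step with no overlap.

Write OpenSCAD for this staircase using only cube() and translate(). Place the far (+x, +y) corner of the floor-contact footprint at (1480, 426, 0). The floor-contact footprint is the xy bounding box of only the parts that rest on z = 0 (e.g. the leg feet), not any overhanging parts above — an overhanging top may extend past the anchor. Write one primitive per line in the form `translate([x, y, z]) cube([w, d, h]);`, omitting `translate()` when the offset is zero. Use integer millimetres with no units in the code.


translate([444, 181, 0]) cube([1036, 245, 159]);
translate([444, 426, 159]) cube([1036, 245, 159]);
translate([444, 671, 318]) cube([1036, 245, 159]);
translate([444, 916, 477]) cube([1036, 245, 159]);
translate([444, 1161, 636]) cube([1036, 245, 159]);
translate([444, 1406, 795]) cube([1036, 245, 159]);


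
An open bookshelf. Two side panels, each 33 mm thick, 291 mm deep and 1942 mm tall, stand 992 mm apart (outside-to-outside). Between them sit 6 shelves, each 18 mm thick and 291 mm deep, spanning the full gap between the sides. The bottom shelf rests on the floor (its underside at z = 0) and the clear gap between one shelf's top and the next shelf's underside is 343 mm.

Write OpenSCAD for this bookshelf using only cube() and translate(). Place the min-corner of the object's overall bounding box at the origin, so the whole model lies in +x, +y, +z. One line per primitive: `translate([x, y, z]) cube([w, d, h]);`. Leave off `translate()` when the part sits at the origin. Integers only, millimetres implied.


cube([33, 291, 1942]);
translate([959, 0, 0]) cube([33, 291, 1942]);
translate([33, 0, 0]) cube([926, 291, 18]);
translate([33, 0, 361]) cube([926, 291, 18]);
translate([33, 0, 722]) cube([926, 291, 18]);
translate([33, 0, 1083]) cube([926, 291, 18]);
translate([33, 0, 1444]) cube([926, 291, 18]);
translate([33, 0, 1805]) cube([926, 291, 18]);


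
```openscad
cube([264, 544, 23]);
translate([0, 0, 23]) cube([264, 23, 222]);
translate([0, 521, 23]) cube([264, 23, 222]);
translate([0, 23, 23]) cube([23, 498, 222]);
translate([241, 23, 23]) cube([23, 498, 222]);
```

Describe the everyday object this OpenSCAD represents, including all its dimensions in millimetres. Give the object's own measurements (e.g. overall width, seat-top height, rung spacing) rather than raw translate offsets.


An open-topped rectangular box: outside dimensions 264×544×245 mm, with a uniform wall and base thickness of 23 mm. The base is a full 264×544 slab on the floor; four walls sit on top of the base. The front and back walls (the −y and +y sides) span the full width; the two side walls fit between them.


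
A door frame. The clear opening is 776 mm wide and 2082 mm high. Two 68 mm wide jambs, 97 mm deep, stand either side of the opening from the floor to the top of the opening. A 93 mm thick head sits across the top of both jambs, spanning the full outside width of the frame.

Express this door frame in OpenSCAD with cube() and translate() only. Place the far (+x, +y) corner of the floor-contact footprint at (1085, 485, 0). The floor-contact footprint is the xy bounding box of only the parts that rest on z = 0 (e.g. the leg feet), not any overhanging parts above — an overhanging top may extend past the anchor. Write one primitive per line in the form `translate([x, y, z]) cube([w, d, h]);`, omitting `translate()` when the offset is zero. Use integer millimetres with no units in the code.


translate([173, 388, 0]) cube([68, 97, 2082]);
translate([1017, 388, 0]) cube([68, 97, 2082]);
translate([173, 388, 2082]) cube([912, 97, 93]);


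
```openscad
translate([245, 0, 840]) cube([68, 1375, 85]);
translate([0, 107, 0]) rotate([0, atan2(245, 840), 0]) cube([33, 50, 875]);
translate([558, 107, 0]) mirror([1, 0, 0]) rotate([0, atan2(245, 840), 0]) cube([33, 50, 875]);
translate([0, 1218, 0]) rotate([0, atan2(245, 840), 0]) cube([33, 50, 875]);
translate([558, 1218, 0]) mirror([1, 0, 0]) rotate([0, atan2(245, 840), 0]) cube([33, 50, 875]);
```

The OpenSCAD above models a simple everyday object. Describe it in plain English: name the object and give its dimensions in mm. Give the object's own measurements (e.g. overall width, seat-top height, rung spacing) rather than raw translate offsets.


A sawhorse. A 68×1375×85 mm beam (x, y, z) sits on two A-frame leg pairs. Each pair is two raked legs of 33×50 mm section (50 mm along y) splaying symmetrically in x. Each leg rises 840 mm vertically over 245 mm of horizontal reach and is 875 mm long along its own axis. Every leg's outer bottom edge rests on the floor and its outer top edge meets a bottom edge of the beam — the left legs (tilting toward +x) meet the beam's −x bottom edge, the right legs (their mirror images, tilting toward −x) meet its +x bottom edge — so the leg tops tuck under the beam, the beam's underside is 840 mm above the floor, and the feet are 558 mm apart outside-to-outside with the beam centred between them. The two leg pairs are set in 107 mm from either end of the beam.


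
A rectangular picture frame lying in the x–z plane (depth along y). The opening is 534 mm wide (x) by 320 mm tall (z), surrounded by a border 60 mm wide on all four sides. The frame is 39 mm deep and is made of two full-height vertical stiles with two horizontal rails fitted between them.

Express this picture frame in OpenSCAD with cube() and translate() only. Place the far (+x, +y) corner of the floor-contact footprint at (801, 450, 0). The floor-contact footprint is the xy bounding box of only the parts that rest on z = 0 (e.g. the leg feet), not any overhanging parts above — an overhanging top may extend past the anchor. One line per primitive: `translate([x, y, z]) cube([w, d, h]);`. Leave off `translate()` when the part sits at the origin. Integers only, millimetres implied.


translate([147, 411, 0]) cube([60, 39, 440]);
translate([741, 411, 0]) cube([60, 39, 440]);
translate([207, 411, 0]) cube([534, 39, 60]);
translate([207, 411, 380]) cube([534, 39, 60]);


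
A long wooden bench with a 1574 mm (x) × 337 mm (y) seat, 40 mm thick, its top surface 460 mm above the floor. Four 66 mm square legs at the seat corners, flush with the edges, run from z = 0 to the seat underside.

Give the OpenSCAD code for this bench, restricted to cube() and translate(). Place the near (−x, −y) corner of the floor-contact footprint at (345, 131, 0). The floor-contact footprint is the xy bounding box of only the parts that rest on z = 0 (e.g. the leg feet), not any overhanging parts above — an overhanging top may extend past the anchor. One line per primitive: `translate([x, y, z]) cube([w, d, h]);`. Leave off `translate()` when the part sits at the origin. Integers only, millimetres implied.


// leg_h = 460 − 40 = 420
translate([345, 131, 420]) cube([1574, 337, 40]);
translate([345, 131, 0]) cube([66, 66, 420]);
translate([345, 402, 0]) cube([66, 66, 420]);
translate([1853, 131, 0]) cube([66, 66, 420]);
translate([1853, 402, 0]) cube([66, 66, 420]);


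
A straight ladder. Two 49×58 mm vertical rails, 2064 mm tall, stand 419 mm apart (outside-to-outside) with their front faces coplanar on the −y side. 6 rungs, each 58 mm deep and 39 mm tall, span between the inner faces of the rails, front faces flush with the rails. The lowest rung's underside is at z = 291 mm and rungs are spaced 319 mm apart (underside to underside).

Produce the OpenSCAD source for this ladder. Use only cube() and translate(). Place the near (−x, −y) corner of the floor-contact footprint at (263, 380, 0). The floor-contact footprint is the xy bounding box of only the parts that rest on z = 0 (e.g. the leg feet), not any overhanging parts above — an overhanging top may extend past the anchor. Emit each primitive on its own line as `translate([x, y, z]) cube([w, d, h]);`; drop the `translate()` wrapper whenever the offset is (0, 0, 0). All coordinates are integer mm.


translate([263, 380, 0]) cube([49, 58, 2064]);
translate([633, 380, 0]) cube([49, 58, 2064]);
translate([312, 380, 291]) cube([321, 58, 39]);
translate([312, 380, 610]) cube([321, 58, 39]);
translate([312, 380, 929]) cube([321, 58, 39]);
translate([312, 380, 1248]) cube([321, 58, 39]);
translate([312, 380, 1567]) cube([321, 58, 39]);
translate([312, 380, 1886]) cube([321, 58, 39]);


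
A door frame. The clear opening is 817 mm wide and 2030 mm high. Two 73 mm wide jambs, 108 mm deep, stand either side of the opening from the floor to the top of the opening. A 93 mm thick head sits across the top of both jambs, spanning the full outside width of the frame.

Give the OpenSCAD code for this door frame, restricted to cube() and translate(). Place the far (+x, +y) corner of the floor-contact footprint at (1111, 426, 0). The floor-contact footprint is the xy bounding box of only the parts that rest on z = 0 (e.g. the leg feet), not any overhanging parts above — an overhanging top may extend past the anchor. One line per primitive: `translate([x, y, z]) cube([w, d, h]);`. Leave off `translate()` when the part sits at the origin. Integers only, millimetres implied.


translate([148, 318, 0]) cube([73, 108, 2030]);
translate([1038, 318, 0]) cube([73, 108, 2030]);
translate([148, 318, 2030]) cube([963, 108, 93]);


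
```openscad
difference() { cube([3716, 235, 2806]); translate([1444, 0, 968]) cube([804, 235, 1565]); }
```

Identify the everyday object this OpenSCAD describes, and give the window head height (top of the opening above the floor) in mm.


A wall with a window opening. The window head height is 2533 mm.

A wall with a rectangular opening subtracted — a window. Sill at z = 968, opening 1565 mm tall, so the head is at 968 + 1565 = 2533 mm.


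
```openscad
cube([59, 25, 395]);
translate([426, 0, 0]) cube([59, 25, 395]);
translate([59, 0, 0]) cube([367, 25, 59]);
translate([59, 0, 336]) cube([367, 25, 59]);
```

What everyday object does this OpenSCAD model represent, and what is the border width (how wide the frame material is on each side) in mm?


A picture frame. The border width is 59 mm.

Four thin pieces enclosing a rectangular opening — a picture frame. The two full-height stiles are 395 mm tall; the top rail sits at z = 336 and is 59 mm tall, so the border above the opening is 395 − 336 = 59 mm, matching the stile x-width.


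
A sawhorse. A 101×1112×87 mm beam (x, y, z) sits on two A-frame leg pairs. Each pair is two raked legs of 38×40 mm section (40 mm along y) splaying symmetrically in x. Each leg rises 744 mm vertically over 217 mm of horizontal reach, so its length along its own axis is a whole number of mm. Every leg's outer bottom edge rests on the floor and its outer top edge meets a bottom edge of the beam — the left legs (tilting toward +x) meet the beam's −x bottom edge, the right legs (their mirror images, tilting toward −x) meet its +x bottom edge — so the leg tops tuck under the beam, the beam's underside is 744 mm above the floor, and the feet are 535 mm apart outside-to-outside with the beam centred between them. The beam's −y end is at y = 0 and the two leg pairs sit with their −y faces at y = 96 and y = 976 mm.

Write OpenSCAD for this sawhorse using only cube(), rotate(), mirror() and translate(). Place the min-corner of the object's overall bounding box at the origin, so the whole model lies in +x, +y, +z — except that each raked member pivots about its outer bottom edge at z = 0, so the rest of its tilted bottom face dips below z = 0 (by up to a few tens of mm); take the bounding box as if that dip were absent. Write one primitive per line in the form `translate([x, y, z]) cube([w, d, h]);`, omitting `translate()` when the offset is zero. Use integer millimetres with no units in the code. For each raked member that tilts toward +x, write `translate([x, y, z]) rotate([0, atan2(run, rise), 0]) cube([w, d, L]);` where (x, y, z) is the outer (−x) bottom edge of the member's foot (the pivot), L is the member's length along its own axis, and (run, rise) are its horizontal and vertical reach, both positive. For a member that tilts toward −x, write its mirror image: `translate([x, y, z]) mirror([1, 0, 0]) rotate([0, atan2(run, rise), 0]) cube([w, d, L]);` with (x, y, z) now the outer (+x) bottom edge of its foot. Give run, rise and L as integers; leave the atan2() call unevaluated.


translate([217, 0, 744]) cube([101, 1112, 87]);
translate([0, 96, 0]) rotate([0, atan2(217, 744), 0]) cube([38, 40, 775]);
translate([535, 96, 0]) mirror([1, 0, 0]) rotate([0, atan2(217, 744), 0]) cube([38, 40, 775]);
translate([0, 976, 0]) rotate([0, atan2(217, 744), 0]) cube([38, 40, 775]);
translate([535, 976, 0]) mirror([1, 0, 0]) rotate([0, atan2(217, 744), 0]) cube([38, 40, 775]);


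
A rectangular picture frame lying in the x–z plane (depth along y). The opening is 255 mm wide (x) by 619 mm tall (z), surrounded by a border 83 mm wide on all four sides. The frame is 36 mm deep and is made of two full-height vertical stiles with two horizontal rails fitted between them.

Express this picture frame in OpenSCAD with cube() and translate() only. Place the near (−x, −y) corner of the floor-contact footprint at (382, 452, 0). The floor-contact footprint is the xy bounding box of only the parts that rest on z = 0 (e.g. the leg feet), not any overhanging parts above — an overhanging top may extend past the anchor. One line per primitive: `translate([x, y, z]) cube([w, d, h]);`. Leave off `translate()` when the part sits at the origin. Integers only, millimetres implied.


translate([382, 452, 0]) cube([83, 36, 785]);
translate([720, 452, 0]) cube([83, 36, 785]);
translate([465, 452, 0]) cube([255, 36, 83]);
translate([465, 452, 702]) cube([255, 36, 83]);
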